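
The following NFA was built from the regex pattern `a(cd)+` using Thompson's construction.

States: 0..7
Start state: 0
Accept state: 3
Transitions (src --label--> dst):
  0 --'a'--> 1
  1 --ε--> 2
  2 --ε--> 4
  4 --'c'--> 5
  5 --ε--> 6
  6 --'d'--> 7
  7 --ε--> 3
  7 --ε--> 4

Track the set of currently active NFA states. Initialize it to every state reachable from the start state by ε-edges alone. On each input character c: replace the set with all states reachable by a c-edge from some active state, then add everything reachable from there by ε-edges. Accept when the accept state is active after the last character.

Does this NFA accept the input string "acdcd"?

initial (ε-close {0}): {0}
'a' @ 1: {1,2,4}
'c' @ 2: {5,6}
'd' @ 3: {3,4,7}  ✓accept
'c' @ 4: {5,6}
'd' @ 5: {3,4,7}  ✓accept
end set {3,4,7} — state 3 in

Answer: ACCEPT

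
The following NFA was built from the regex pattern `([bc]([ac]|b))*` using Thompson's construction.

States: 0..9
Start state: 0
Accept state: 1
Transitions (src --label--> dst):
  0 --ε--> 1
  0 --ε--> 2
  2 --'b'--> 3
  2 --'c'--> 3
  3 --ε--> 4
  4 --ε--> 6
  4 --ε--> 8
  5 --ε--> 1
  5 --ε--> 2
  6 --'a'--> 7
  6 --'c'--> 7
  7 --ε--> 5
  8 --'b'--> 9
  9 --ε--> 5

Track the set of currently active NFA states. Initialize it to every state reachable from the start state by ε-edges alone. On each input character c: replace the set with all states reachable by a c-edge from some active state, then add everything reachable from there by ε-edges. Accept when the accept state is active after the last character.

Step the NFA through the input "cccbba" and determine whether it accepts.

initial (ε-close {0}): {0,1,2}
'c' @ 1: {3,4,6,8}
'c' @ 2: {1,2,5,7}  ✓accept
'c' @ 3: {3,4,6,8}
'b' @ 4: {1,2,5,9}  ✓accept
'b' @ 5: {3,4,6,8}
'a' @ 6: {1,2,5,7}  ✓accept
after full input: {1,2,5,7}  (accept=1 in)

Answer: ACCEPT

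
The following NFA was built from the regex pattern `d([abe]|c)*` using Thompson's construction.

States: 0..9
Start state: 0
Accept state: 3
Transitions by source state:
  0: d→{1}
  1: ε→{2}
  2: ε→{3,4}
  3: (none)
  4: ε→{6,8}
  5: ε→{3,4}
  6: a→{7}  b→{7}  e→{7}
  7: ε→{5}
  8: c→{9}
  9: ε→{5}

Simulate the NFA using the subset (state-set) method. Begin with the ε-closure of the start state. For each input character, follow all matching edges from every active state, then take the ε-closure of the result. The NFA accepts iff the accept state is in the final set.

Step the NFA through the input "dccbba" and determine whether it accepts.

initial (ε-close {0}): {0}
'd' @ 1: {1,2,3,4,6,8}  [accepting]
'c' @ 2: {3,4,5,6,8,9}  [accepting]
'c' @ 3: {3,4,5,6,8,9}  [accepting]
'b' @ 4: {3,4,5,6,7,8}  [accepting]
'b' @ 5: {3,4,5,6,7,8}  [accepting]
'a' @ 6: {3,4,5,6,7,8}  [accepting]
end set {3,4,5,6,7,8} — state 3 in

Answer: ACCEPT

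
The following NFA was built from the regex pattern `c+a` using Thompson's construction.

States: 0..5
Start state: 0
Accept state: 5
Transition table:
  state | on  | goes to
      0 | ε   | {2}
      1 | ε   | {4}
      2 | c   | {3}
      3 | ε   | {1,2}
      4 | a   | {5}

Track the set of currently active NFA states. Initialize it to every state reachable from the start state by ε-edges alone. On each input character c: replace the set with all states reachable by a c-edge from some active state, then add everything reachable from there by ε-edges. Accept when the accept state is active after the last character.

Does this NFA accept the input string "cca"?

Answer: ACCEPT

Steps:
initial (ε-close {0}): {0,2}
'c' @ 1: {1,2,3,4}
'c' @ 2: {1,2,3,4}
'a' @ 3: {5}  ✓accept
end set {5} — state 5 in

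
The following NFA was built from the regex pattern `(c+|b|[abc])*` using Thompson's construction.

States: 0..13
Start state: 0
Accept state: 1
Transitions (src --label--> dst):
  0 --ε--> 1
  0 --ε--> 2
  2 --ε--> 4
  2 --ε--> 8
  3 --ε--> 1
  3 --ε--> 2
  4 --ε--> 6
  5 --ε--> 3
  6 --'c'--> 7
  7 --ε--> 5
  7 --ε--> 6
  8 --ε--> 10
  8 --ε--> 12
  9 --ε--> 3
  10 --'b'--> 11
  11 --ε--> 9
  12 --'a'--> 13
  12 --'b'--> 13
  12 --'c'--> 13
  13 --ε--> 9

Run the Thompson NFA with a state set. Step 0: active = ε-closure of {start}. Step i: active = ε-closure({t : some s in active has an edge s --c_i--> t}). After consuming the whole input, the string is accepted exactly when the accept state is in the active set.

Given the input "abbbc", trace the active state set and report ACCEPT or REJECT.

S₀ = ε-closure({0}) = {0,1,2,4,6,8,10,12}
'a' @ 1: {1,2,3,4,6,8,9,10,12,13}  [accepting]
'b' @ 2: {1,2,3,4,6,8,9,10,11,12,13}  [accepting]
'b' @ 3: {1,2,3,4,6,8,9,10,11,12,13}  [accepting]
'b' @ 4: {1,2,3,4,6,8,9,10,11,12,13}  [accepting]
'c' @ 5: {1,2,3,4,5,6,7,8,9,10,12,13}  [accepting]
final: {1,2,3,4,5,6,7,8,9,10,12,13}; accept 1 in set

Answer: ACCEPT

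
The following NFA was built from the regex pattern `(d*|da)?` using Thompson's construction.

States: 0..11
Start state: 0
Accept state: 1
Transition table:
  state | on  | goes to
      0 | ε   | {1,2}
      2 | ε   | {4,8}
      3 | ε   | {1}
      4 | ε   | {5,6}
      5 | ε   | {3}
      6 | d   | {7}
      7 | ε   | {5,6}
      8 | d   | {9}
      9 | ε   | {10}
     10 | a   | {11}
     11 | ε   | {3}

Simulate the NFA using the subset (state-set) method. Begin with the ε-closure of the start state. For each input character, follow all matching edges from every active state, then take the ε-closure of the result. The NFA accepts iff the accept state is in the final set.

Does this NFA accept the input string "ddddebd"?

S₀ = ε-closure({0}) = {0,1,2,3,4,5,6,8}
'd' @ 1: {1,3,5,6,7,9,10}  [accepting]
'd' @ 2: {1,3,5,6,7}  [accepting]
'd' @ 3: {1,3,5,6,7}  [accepting]
'd' @ 4: {1,3,5,6,7}  [accepting]
'e' @ 5: {}  — state set empty
rest 'bd' ignored (set empty)
after full input: {}  (accept=1 not in)

Answer: REJECT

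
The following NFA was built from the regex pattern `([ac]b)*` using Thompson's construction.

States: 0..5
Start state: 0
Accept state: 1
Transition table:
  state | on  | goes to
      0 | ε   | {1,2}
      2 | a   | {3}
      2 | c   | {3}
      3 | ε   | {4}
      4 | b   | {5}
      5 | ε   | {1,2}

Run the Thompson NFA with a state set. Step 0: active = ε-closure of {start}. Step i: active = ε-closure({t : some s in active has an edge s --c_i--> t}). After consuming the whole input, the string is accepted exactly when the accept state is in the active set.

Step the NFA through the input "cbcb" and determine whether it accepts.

initial (ε-close {0}): {0,1,2}
'c' @ 1: {3,4}
'b' @ 2: {1,2,5}  [accepting]
'c' @ 3: {3,4}
'b' @ 4: {1,2,5}  [accepting]
after full input: {1,2,5}  (accept=1 in)

Answer: ACCEPT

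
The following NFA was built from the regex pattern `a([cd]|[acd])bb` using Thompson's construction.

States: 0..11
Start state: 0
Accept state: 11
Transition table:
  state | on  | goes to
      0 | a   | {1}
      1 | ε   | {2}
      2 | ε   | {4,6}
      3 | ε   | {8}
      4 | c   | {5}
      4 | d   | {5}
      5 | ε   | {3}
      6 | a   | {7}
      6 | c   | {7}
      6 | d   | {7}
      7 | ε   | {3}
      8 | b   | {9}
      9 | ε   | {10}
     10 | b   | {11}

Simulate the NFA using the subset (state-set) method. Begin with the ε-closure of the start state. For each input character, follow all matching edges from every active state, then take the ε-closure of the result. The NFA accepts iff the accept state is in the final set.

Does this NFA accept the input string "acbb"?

S₀ = ε-closure({0}) = {0}
'a' @ 1: {1,2,4,6}
'c' @ 2: {3,5,7,8}
'b' @ 3: {9,10}
'b' @ 4: {11}  ✓accept
final: {11}; accept 11 in set

Answer: ACCEPT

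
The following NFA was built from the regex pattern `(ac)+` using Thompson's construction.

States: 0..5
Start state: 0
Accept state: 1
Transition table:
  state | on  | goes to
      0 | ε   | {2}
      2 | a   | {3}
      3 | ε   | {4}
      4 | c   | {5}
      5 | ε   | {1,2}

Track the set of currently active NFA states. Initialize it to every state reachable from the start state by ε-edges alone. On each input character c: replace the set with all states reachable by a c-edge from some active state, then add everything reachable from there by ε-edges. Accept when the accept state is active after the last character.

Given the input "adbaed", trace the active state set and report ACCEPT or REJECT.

S₀ = ε-closure({0}) = {0,2}
'a' @ 1: {3,4}
'd' @ 2: {}  — state set empty
rest 'baed' ignored (set empty)
final: {}; accept 1 not in set

Answer: REJECT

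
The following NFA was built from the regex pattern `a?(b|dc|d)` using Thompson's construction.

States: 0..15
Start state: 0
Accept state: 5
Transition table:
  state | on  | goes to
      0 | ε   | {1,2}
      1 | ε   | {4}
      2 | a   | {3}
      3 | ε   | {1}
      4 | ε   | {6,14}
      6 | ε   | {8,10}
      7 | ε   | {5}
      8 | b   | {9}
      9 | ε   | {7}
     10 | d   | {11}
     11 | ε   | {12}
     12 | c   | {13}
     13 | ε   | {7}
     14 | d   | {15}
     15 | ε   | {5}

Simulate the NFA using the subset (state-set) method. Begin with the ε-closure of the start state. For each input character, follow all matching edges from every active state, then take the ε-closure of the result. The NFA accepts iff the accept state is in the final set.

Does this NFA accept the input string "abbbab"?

start: ε-closure({0}) = {0,1,2,4,6,8,10,14}
'a' @ 1: {1,3,4,6,8,10,14}
'b' @ 2: {5,7,9}  [accepting]
'b' @ 3: {}  — no active states
rest 'bab' ignored (set empty)
after full input: {}  (accept=5 not in)

Answer: REJECT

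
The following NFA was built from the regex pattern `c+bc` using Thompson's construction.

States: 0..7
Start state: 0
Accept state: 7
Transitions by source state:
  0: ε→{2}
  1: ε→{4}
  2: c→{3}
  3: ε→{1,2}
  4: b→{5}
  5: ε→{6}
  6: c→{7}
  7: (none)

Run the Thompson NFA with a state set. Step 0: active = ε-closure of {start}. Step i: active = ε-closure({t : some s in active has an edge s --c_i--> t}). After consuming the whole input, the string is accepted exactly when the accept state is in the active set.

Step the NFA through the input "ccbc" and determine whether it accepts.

Answer: ACCEPT

Trace:
initial (ε-close {0}): {0,2}
'c' @ 1: {1,2,3,4}
'c' @ 2: {1,2,3,4}
'b' @ 3: {5,6}
'c' @ 4: {7}  ✓accept
final: {7}; accept 7 in set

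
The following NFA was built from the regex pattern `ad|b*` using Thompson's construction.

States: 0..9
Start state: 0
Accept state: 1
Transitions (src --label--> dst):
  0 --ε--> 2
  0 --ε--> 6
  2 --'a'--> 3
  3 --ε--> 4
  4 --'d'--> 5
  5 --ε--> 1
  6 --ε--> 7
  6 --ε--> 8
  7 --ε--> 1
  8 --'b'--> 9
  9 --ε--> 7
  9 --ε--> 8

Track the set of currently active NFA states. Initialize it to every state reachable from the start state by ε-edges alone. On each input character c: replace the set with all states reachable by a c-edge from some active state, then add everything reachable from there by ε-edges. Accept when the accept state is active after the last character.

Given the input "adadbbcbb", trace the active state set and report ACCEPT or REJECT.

Answer: REJECT

Steps:
initial (ε-close {0}): {0,1,2,6,7,8}
'a' @ 1: {3,4}
'd' @ 2: {1,5}  (accept∈set)
'a' @ 3: {}  — state set empty
rest 'dbbcbb' ignored (set empty)
final: {}; accept 1 not in set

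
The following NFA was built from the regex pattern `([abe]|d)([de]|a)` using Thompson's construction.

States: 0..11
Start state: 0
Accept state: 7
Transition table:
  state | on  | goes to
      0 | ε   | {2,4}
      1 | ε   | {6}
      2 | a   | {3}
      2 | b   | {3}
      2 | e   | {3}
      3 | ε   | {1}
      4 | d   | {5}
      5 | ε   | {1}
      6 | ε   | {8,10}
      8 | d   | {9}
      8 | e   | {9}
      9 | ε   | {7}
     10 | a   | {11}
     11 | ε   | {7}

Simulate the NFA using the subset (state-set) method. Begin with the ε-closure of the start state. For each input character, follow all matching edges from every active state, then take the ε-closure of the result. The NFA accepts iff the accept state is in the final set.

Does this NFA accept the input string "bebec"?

S₀ = ε-closure({0}) = {0,2,4}
'b' @ 1: {1,3,6,8,10}
'e' @ 2: {7,9}  (accept∈set)
'b' @ 3: {}  — state set empty
rest 'ec' ignored (set empty)
final: {}; accept 7 not in set

Answer: REJECT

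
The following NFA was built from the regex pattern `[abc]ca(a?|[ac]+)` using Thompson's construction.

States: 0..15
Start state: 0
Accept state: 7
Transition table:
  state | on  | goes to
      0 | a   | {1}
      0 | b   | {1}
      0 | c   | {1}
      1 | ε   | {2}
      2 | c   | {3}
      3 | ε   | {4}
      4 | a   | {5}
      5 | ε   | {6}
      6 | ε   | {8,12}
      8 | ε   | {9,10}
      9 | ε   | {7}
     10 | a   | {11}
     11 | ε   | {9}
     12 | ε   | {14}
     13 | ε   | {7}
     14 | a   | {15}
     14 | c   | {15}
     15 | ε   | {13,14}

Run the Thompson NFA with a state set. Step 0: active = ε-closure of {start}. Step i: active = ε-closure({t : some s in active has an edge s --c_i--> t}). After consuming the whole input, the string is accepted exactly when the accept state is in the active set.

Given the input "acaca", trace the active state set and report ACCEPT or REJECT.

Answer: ACCEPT

Derivation:
initial (ε-close {0}): {0}
'a' @ 1: {1,2}
'c' @ 2: {3,4}
'a' @ 3: {5,6,7,8,9,10,12,14}  [accepting]
'c' @ 4: {7,13,14,15}  [accepting]
'a' @ 5: {7,13,14,15}  [accepting]
end set {7,13,14,15} — state 7 in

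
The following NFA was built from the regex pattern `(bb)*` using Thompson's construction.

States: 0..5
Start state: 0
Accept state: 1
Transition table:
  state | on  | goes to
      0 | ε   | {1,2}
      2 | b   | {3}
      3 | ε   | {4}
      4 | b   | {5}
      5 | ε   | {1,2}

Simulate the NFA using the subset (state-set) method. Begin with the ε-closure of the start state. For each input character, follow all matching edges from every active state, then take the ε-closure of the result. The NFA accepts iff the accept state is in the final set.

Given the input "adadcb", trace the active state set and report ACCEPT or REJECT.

Answer: REJECT

Trace:
S₀ = ε-closure({0}) = {0,1,2}
'a' @ 1: {}  — dead — no transitions
rest 'dadcb' ignored (set empty)
end set {} — state 1 not in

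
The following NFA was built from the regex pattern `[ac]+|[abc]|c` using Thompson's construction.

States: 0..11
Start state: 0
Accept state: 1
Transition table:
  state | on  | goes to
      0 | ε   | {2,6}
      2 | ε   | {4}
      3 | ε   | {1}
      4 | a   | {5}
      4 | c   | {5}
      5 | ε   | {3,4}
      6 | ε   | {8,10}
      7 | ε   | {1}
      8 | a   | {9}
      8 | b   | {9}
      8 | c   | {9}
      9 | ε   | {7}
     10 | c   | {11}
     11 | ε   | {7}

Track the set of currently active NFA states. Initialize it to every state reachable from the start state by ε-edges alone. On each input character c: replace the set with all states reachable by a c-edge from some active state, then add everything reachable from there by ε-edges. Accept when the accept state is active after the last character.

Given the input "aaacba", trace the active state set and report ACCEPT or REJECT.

Answer: REJECT

Trace:
S₀ = ε-closure({0}) = {0,2,4,6,8,10}
'a' @ 1: {1,3,4,5,7,9}  (accept∈set)
'a' @ 2: {1,3,4,5}  (accept∈set)
'a' @ 3: {1,3,4,5}  (accept∈set)
'c' @ 4: {1,3,4,5}  (accept∈set)
'b' @ 5: {}  — state set empty
rest 'a' ignored (set empty)
final: {}; accept 1 not in set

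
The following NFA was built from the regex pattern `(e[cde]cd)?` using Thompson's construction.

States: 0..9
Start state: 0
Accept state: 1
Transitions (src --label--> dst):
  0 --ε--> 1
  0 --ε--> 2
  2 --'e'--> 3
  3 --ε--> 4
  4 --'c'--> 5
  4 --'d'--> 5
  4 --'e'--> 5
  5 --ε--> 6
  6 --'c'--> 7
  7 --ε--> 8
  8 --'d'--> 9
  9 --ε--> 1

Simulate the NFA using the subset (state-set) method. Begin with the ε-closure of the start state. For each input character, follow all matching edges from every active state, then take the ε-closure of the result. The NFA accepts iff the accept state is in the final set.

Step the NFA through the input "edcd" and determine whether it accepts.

Answer: ACCEPT

Trace:
initial (ε-close {0}): {0,1,2}
'e' @ 1: {3,4}
'd' @ 2: {5,6}
'c' @ 3: {7,8}
'd' @ 4: {1,9}  [accepting]
final: {1,9}; accept 1 in set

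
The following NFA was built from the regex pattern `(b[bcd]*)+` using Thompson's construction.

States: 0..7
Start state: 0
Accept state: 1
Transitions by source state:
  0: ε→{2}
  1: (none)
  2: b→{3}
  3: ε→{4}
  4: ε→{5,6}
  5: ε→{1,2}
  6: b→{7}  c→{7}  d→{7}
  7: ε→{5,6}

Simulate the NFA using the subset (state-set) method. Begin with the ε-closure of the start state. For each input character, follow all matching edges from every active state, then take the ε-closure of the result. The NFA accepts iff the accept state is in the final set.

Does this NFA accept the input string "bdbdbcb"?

initial (ε-close {0}): {0,2}
'b' @ 1: {1,2,3,4,5,6}  ✓accept
'd' @ 2: {1,2,5,6,7}  ✓accept
'b' @ 3: {1,2,3,4,5,6,7}  ✓accept
'd' @ 4: {1,2,5,6,7}  ✓accept
'b' @ 5: {1,2,3,4,5,6,7}  ✓accept
'c' @ 6: {1,2,5,6,7}  ✓accept
'b' @ 7: {1,2,3,4,5,6,7}  ✓accept
after full input: {1,2,3,4,5,6,7}  (accept=1 in)

Answer: ACCEPT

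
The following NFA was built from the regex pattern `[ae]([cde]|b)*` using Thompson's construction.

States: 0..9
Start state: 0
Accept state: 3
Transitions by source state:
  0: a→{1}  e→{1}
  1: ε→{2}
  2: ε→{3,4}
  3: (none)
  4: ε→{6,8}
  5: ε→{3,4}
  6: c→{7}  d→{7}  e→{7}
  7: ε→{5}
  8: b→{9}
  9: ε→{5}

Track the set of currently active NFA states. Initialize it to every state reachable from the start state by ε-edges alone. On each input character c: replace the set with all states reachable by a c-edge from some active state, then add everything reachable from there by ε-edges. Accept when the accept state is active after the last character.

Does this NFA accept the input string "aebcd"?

S₀ = ε-closure({0}) = {0}
'a' @ 1: {1,2,3,4,6,8}  ✓accept
'e' @ 2: {3,4,5,6,7,8}  ✓accept
'b' @ 3: {3,4,5,6,8,9}  ✓accept
'c' @ 4: {3,4,5,6,7,8}  ✓accept
'd' @ 5: {3,4,5,6,7,8}  ✓accept
end set {3,4,5,6,7,8} — state 3 in

Answer: ACCEPT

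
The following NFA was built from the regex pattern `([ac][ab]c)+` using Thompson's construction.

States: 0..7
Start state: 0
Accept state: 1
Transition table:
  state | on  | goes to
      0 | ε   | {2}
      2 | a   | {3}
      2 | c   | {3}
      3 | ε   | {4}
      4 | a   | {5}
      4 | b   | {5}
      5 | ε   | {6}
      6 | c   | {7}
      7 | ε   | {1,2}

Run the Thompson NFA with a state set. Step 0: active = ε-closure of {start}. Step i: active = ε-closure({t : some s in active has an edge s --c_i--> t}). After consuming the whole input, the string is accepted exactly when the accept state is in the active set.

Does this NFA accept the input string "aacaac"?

Answer: ACCEPT

Trace:
start: ε-closure({0}) = {0,2}
'a' @ 1: {3,4}
'a' @ 2: {5,6}
'c' @ 3: {1,2,7}  [accepting]
'a' @ 4: {3,4}
'a' @ 5: {5,6}
'c' @ 6: {1,2,7}  [accepting]
after full input: {1,2,7}  (accept=1 in)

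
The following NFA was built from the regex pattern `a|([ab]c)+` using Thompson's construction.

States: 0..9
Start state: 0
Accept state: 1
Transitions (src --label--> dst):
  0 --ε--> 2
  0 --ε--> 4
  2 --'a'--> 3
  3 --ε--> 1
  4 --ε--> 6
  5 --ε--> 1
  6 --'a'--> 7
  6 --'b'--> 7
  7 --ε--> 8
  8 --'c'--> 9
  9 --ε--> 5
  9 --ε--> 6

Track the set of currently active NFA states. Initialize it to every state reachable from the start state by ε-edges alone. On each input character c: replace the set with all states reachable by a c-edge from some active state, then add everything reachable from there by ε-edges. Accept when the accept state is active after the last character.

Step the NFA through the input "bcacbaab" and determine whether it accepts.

start: ε-closure({0}) = {0,2,4,6}
'b' @ 1: {7,8}
'c' @ 2: {1,5,6,9}  [accepting]
'a' @ 3: {7,8}
'c' @ 4: {1,5,6,9}  [accepting]
'b' @ 5: {7,8}
'a' @ 6: {}  — no active states
rest 'ab' ignored (set empty)
end set {} — state 1 not in

Answer: REJECT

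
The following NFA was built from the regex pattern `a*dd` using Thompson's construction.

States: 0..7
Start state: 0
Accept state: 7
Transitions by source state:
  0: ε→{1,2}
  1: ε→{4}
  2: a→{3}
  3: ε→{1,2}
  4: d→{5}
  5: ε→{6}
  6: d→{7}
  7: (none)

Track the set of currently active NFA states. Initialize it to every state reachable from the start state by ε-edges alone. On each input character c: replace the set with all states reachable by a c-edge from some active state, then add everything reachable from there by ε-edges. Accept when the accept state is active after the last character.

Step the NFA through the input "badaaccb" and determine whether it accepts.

initial (ε-close {0}): {0,1,2,4}
'b' @ 1: {}  — state set empty
rest 'adaaccb' ignored (set empty)
final: {}; accept 7 not in set

Answer: REJECT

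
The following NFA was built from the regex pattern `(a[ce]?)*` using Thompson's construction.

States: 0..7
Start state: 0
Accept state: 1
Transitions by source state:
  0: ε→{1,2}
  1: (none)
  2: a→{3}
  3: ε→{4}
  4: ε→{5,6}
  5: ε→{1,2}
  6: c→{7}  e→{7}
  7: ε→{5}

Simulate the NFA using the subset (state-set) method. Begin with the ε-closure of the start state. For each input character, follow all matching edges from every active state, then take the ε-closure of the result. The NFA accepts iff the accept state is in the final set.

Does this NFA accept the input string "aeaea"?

Answer: ACCEPT

Steps:
S₀ = ε-closure({0}) = {0,1,2}
'a' @ 1: {1,2,3,4,5,6}  [accepting]
'e' @ 2: {1,2,5,7}  [accepting]
'a' @ 3: {1,2,3,4,5,6}  [accepting]
'e' @ 4: {1,2,5,7}  [accepting]
'a' @ 5: {1,2,3,4,5,6}  [accepting]
final: {1,2,3,4,5,6}; accept 1 in set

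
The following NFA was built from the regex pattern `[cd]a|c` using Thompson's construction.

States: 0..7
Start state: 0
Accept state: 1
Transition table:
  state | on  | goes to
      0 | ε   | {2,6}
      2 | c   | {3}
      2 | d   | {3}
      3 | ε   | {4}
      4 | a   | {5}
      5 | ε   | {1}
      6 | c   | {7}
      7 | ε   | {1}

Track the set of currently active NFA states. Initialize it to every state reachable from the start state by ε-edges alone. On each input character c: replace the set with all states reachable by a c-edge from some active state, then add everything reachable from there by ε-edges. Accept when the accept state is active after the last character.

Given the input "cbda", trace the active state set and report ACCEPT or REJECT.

Answer: REJECT

Trace:
start: ε-closure({0}) = {0,2,6}
'c' @ 1: {1,3,4,7}  [accepting]
'b' @ 2: {}  — no active states
rest 'da' ignored (set empty)
after full input: {}  (accept=1 not in)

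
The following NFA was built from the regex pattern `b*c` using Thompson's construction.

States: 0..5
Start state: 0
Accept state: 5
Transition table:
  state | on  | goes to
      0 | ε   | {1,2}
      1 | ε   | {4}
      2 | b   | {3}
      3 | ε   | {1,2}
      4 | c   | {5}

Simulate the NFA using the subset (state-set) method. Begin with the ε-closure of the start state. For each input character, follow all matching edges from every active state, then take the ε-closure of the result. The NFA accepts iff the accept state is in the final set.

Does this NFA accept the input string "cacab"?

initial (ε-close {0}): {0,1,2,4}
'c' @ 1: {5}  ✓accept
'a' @ 2: {}  — no active states
rest 'cab' ignored (set empty)
final: {}; accept 5 not in set

Answer: REJECT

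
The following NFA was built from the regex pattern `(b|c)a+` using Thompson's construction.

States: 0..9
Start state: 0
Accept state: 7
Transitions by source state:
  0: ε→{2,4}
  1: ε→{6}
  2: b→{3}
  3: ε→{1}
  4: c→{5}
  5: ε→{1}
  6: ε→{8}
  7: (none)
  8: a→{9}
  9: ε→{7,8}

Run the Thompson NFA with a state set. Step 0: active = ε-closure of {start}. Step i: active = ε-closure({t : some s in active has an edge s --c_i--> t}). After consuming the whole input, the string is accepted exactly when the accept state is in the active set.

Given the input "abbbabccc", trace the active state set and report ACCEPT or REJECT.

initial (ε-close {0}): {0,2,4}
'a' @ 1: {}  — dead — no transitions
rest 'bbbabccc' ignored (set empty)
after full input: {}  (accept=7 not in)

Answer: REJECT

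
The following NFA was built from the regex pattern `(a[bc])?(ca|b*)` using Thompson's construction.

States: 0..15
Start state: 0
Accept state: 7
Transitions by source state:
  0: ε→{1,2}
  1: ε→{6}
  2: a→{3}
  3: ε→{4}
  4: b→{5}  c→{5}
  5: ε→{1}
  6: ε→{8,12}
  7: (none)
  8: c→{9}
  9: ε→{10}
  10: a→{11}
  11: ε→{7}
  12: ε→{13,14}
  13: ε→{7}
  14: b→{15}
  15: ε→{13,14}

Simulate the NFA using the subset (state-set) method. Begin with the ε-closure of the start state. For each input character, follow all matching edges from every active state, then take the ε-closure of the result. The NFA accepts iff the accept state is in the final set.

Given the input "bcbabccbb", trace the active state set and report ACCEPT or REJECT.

Answer: REJECT

Trace:
start: ε-closure({0}) = {0,1,2,6,7,8,12,13,14}
'b' @ 1: {7,13,14,15}  (accept∈set)
'c' @ 2: {}  — state set empty
rest 'babccbb' ignored (set empty)
after full input: {}  (accept=7 not in)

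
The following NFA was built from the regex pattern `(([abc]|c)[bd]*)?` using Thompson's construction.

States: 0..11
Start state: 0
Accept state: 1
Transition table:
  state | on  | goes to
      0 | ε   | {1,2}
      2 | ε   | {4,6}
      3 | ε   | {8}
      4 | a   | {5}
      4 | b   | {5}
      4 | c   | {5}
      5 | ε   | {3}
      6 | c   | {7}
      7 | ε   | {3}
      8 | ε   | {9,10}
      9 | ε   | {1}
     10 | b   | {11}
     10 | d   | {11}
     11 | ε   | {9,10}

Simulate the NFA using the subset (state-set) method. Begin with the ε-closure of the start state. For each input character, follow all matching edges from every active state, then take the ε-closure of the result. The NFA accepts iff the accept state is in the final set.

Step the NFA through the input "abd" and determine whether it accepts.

Answer: ACCEPT

Derivation:
S₀ = ε-closure({0}) = {0,1,2,4,6}
'a' @ 1: {1,3,5,8,9,10}  [accepting]
'b' @ 2: {1,9,10,11}  [accepting]
'd' @ 3: {1,9,10,11}  [accepting]
final: {1,9,10,11}; accept 1 in set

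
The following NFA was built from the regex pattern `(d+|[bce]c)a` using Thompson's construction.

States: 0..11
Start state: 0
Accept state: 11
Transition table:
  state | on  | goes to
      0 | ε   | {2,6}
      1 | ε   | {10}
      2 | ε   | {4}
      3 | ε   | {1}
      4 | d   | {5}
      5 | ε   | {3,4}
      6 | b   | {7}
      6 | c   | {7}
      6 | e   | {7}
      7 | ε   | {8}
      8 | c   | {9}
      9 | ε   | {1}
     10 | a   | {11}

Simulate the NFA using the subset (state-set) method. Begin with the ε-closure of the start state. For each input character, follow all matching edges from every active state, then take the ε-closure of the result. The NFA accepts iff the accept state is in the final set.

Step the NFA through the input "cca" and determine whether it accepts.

Answer: ACCEPT

Steps:
start: ε-closure({0}) = {0,2,4,6}
'c' @ 1: {7,8}
'c' @ 2: {1,9,10}
'a' @ 3: {11}  [accepting]
final: {11}; accept 11 in set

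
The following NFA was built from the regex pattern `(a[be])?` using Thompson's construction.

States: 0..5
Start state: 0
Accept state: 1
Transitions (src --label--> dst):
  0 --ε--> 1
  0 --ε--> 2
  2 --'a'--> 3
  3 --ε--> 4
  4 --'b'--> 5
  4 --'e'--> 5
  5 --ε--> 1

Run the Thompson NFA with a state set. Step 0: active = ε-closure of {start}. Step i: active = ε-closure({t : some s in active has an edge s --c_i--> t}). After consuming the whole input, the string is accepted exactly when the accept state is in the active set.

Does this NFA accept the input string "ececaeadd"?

Answer: REJECT

Derivation:
S₀ = ε-closure({0}) = {0,1,2}
'e' @ 1: {}  — state set empty
rest 'cecaeadd' ignored (set empty)
final: {}; accept 1 not in set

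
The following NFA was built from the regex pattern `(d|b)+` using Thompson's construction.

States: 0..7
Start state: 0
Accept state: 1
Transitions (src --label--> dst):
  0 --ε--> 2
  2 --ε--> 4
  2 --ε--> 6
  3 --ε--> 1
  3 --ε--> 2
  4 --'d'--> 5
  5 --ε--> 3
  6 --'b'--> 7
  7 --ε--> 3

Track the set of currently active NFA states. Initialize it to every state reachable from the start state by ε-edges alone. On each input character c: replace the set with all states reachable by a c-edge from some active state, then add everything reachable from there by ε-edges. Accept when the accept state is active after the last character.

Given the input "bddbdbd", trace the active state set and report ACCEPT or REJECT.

initial (ε-close {0}): {0,2,4,6}
'b' @ 1: {1,2,3,4,6,7}  [accepting]
'd' @ 2: {1,2,3,4,5,6}  [accepting]
'd' @ 3: {1,2,3,4,5,6}  [accepting]
'b' @ 4: {1,2,3,4,6,7}  [accepting]
'd' @ 5: {1,2,3,4,5,6}  [accepting]
'b' @ 6: {1,2,3,4,6,7}  [accepting]
'd' @ 7: {1,2,3,4,5,6}  [accepting]
end set {1,2,3,4,5,6} — state 1 in

Answer: ACCEPT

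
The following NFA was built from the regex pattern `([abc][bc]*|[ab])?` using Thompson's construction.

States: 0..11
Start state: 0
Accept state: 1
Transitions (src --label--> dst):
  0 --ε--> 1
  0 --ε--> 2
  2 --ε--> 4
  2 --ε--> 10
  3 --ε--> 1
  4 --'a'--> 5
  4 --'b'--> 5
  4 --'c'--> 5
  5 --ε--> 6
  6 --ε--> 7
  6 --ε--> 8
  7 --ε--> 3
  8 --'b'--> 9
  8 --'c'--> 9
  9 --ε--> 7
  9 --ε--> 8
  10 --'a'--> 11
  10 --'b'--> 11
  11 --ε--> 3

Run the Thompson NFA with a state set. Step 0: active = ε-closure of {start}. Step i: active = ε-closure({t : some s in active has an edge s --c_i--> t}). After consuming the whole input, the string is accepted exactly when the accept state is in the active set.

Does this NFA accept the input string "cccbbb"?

S₀ = ε-closure({0}) = {0,1,2,4,10}
'c' @ 1: {1,3,5,6,7,8}  [accepting]
'c' @ 2: {1,3,7,8,9}  [accepting]
'c' @ 3: {1,3,7,8,9}  [accepting]
'b' @ 4: {1,3,7,8,9}  [accepting]
'b' @ 5: {1,3,7,8,9}  [accepting]
'b' @ 6: {1,3,7,8,9}  [accepting]
final: {1,3,7,8,9}; accept 1 in set

Answer: ACCEPT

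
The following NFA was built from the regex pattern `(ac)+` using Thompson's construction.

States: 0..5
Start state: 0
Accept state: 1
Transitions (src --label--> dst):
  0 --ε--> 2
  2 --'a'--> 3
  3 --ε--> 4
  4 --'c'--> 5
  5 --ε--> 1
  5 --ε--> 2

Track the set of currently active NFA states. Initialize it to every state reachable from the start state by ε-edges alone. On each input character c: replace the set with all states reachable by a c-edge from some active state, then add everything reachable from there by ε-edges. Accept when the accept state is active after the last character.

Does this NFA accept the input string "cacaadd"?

initial (ε-close {0}): {0,2}
'c' @ 1: {}  — no active states
rest 'acaadd' ignored (set empty)
after full input: {}  (accept=1 not in)

Answer: REJECT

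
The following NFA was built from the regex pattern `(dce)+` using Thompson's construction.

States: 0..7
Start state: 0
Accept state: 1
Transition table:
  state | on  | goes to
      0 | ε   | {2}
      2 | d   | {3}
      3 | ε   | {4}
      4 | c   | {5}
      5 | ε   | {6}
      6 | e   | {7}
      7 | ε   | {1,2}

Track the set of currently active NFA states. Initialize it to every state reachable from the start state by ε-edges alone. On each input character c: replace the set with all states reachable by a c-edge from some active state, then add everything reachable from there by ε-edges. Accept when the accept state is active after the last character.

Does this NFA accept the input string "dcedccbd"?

start: ε-closure({0}) = {0,2}
'd' @ 1: {3,4}
'c' @ 2: {5,6}
'e' @ 3: {1,2,7}  ✓accept
'd' @ 4: {3,4}
'c' @ 5: {5,6}
'c' @ 6: {}  — no active states
rest 'bd' ignored (set empty)
end set {} — state 1 not in

Answer: REJECT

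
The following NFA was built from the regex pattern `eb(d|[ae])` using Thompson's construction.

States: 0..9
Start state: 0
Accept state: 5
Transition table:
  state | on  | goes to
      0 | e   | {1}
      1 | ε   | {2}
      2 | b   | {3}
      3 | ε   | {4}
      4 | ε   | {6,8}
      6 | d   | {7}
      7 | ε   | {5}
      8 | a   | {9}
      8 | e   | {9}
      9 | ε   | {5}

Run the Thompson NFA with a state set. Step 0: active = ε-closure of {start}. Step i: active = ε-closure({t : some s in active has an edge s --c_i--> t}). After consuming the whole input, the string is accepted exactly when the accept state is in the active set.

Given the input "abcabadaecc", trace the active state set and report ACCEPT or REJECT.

initial (ε-close {0}): {0}
'a' @ 1: {}  — no active states
rest 'bcabadaecc' ignored (set empty)
after full input: {}  (accept=5 not in)

Answer: REJECT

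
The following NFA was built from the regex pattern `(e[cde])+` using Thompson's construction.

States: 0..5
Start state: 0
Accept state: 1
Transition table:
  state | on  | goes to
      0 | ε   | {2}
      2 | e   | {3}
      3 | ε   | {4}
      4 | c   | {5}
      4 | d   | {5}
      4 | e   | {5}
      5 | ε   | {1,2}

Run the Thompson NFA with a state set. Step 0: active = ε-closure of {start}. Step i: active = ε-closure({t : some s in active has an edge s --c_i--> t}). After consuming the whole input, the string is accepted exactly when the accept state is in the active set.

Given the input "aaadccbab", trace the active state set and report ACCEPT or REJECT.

start: ε-closure({0}) = {0,2}
'a' @ 1: {}  — dead — no transitions
rest 'aadccbab' ignored (set empty)
after full input: {}  (accept=1 not in)

Answer: REJECT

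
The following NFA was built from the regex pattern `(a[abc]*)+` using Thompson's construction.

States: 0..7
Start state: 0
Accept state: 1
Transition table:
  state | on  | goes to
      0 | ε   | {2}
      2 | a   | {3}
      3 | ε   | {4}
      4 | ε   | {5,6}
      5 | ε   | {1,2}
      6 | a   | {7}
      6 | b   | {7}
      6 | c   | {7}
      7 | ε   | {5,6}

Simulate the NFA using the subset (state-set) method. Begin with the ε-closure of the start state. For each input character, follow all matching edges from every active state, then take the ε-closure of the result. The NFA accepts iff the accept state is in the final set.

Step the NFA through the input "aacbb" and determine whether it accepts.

initial (ε-close {0}): {0,2}
'a' @ 1: {1,2,3,4,5,6}  (accept∈set)
'a' @ 2: {1,2,3,4,5,6,7}  (accept∈set)
'c' @ 3: {1,2,5,6,7}  (accept∈set)
'b' @ 4: {1,2,5,6,7}  (accept∈set)
'b' @ 5: {1,2,5,6,7}  (accept∈set)
end set {1,2,5,6,7} — state 1 in

Answer: ACCEPT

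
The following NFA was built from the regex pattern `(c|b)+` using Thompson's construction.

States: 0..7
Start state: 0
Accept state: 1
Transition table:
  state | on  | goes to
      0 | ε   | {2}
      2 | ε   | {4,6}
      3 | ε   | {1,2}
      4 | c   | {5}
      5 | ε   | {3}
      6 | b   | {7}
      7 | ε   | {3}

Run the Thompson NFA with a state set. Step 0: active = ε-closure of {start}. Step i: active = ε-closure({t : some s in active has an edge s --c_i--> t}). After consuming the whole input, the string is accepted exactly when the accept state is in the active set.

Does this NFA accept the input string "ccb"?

Answer: ACCEPT

Derivation:
S₀ = ε-closure({0}) = {0,2,4,6}
'c' @ 1: {1,2,3,4,5,6}  [accepting]
'c' @ 2: {1,2,3,4,5,6}  [accepting]
'b' @ 3: {1,2,3,4,6,7}  [accepting]
end set {1,2,3,4,6,7} — state 1 in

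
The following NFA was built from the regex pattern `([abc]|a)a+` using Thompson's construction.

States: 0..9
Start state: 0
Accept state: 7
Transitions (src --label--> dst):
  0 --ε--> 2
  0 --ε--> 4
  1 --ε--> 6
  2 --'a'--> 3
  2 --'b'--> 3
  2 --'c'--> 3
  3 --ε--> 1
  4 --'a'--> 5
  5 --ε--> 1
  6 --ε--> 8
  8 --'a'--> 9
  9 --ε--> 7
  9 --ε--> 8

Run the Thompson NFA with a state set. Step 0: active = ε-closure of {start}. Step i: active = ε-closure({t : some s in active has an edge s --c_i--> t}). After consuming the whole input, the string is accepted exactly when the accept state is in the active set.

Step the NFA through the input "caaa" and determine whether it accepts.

initial (ε-close {0}): {0,2,4}
'c' @ 1: {1,3,6,8}
'a' @ 2: {7,8,9}  [accepting]
'a' @ 3: {7,8,9}  [accepting]
'a' @ 4: {7,8,9}  [accepting]
after full input: {7,8,9}  (accept=7 in)

Answer: ACCEPT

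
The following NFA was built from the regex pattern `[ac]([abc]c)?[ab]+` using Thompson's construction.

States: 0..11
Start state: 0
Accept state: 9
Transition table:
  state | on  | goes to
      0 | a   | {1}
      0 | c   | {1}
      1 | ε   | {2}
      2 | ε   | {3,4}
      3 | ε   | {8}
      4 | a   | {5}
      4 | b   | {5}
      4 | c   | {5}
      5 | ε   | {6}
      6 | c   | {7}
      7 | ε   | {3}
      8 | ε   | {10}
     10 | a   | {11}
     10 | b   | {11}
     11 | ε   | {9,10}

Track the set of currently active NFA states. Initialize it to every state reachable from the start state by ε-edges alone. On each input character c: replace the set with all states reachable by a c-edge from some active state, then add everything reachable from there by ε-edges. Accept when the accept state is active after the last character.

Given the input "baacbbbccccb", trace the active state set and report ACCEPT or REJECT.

Answer: REJECT

Derivation:
start: ε-closure({0}) = {0}
'b' @ 1: {}  — no active states
rest 'aacbbbccccb' ignored (set empty)
end set {} — state 9 not in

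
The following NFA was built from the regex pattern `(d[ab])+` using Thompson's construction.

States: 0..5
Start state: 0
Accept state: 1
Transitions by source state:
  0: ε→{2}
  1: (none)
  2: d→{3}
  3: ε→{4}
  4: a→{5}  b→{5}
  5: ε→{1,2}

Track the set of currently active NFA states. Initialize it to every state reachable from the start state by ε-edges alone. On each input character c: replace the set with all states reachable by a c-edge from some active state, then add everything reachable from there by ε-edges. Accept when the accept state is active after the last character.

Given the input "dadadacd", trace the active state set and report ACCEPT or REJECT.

Answer: REJECT

Steps:
start: ε-closure({0}) = {0,2}
'd' @ 1: {3,4}
'a' @ 2: {1,2,5}  [accepting]
'd' @ 3: {3,4}
'a' @ 4: {1,2,5}  [accepting]
'd' @ 5: {3,4}
'a' @ 6: {1,2,5}  [accepting]
'c' @ 7: {}  — no active states
rest 'd' ignored (set empty)
final: {}; accept 1 not in set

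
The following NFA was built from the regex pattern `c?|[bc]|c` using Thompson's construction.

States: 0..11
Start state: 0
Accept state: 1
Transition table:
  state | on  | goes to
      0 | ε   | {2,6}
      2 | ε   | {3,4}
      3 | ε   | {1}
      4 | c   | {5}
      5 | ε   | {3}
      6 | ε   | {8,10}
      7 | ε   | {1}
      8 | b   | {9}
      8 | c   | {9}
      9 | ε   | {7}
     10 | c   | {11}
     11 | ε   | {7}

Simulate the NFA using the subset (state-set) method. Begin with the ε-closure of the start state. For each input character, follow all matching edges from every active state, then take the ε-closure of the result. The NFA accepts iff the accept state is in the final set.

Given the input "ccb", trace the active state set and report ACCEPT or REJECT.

start: ε-closure({0}) = {0,1,2,3,4,6,8,10}
'c' @ 1: {1,3,5,7,9,11}  [accepting]
'c' @ 2: {}  — no active states
rest 'b' ignored (set empty)
end set {} — state 1 not in

Answer: REJECT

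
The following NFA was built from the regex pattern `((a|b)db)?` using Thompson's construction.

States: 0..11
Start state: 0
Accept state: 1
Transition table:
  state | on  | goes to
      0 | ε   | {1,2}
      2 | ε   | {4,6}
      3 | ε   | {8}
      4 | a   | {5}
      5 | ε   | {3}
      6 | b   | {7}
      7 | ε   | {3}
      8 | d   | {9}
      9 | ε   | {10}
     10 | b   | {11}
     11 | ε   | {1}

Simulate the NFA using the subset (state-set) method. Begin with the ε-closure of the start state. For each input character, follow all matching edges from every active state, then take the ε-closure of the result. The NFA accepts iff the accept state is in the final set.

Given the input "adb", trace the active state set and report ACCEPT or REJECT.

Answer: ACCEPT

Steps:
start: ε-closure({0}) = {0,1,2,4,6}
'a' @ 1: {3,5,8}
'd' @ 2: {9,10}
'b' @ 3: {1,11}  ✓accept
after full input: {1,11}  (accept=1 in)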